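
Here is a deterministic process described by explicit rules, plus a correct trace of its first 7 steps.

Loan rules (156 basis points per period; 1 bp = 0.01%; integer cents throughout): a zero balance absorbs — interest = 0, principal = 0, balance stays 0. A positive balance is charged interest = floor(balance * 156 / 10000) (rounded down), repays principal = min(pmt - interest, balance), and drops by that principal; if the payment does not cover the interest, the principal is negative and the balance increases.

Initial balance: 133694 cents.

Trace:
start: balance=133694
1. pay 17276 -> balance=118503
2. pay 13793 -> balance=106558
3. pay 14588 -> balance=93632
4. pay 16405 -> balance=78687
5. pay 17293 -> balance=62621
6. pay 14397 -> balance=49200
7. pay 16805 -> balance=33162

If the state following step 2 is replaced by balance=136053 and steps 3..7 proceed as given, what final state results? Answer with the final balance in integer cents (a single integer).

65031

state after step 2 := balance=136053
3. pay 14588 -> balance=123587
4. pay 16405 -> balance=109109
5. pay 17293 -> balance=93518
6. pay 14397 -> balance=80579
7. pay 16805 -> balance=65031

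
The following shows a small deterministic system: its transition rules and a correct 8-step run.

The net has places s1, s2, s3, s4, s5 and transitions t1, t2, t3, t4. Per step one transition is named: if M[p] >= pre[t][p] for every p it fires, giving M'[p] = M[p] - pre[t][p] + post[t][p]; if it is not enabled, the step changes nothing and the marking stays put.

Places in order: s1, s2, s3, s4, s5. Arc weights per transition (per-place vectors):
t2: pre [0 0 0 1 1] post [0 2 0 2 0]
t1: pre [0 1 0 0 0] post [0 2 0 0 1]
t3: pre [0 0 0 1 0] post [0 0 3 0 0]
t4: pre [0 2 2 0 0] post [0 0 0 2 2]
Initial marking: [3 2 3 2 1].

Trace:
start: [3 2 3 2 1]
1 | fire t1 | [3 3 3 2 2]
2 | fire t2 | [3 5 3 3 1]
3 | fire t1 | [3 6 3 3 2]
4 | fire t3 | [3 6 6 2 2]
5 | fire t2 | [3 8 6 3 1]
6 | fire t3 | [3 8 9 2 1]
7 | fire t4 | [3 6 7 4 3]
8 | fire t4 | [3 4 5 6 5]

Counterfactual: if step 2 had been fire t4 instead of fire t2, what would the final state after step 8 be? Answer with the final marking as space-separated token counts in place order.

3 0 3 7 8

(re-executing from step 2 with the substitution; state before step 2: [3 3 3 2 2])
2 | fire t4 | [3 1 1 4 4]
3 | fire t1 | [3 2 1 4 5]
4 | fire t3 | [3 2 4 3 5]
5 | fire t2 | [3 4 4 4 4]
6 | fire t3 | [3 4 7 3 4]
7 | fire t4 | [3 2 5 5 6]
8 | fire t4 | [3 0 3 7 8]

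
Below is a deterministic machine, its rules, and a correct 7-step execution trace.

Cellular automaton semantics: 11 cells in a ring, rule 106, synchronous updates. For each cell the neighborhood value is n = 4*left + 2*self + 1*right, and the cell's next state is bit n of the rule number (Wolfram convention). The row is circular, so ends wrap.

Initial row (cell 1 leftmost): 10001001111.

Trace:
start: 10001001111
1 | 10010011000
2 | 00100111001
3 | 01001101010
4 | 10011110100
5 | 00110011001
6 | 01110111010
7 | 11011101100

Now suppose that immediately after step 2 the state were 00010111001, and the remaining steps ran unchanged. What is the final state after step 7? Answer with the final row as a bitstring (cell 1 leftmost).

11011101010

state after step 2 := 00010111001
3 | 00101101010
4 | 01011110100
5 | 10110011000
6 | 01110111001
7 | 11011101010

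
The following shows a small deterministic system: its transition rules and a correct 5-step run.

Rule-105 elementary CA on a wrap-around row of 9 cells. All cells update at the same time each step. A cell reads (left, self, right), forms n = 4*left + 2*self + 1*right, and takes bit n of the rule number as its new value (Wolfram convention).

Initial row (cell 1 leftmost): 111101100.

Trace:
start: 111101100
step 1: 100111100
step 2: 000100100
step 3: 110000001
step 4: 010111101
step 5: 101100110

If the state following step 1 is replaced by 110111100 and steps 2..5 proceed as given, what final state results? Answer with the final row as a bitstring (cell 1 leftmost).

state after step 1 := 110111100
step 2: 111100100
step 3: 100100000
step 4: 000001110
step 5: 111101010

111101010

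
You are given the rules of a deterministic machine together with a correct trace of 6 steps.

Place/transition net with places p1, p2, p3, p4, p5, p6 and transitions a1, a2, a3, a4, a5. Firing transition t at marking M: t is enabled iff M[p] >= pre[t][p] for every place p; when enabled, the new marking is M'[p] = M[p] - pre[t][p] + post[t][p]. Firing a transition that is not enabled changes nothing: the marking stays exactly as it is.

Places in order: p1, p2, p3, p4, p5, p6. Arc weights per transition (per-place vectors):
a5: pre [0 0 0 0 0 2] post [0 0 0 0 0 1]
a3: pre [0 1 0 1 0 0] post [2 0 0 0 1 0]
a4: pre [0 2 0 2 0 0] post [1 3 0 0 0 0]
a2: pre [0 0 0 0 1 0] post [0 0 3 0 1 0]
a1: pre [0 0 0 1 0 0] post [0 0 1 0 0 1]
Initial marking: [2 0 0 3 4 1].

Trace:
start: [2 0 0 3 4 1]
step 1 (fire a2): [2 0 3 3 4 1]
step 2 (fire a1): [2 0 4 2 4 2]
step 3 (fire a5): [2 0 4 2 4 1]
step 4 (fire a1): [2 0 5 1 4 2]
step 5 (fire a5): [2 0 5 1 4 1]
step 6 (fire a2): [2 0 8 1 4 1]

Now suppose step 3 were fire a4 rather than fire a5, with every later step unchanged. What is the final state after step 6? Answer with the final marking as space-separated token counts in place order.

(re-executing from step 3 with the substitution; state before step 3: [2 0 4 2 4 2])
step 3 (fire a4): [2 0 4 2 4 2]
step 4 (fire a1): [2 0 5 1 4 3]
step 5 (fire a5): [2 0 5 1 4 2]
step 6 (fire a2): [2 0 8 1 4 2]

2 0 8 1 4 2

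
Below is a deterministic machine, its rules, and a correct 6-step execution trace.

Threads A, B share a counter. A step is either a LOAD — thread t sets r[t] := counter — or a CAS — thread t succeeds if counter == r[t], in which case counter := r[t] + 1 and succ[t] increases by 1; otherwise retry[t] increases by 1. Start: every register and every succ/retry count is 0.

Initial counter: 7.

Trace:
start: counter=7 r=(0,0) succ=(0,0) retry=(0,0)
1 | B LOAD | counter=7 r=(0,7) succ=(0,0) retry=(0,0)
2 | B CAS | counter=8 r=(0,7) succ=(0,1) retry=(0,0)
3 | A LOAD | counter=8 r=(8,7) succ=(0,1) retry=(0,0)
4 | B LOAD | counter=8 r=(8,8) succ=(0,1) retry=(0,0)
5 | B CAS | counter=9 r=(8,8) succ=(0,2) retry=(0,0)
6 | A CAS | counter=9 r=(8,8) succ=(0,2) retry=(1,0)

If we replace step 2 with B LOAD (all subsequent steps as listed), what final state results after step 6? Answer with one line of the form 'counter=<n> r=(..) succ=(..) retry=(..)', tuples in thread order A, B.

counter=8 r=(7,7) succ=(0,1) retry=(1,0)

(re-executing from step 2 with the substitution; state before step 2: counter=7 r=(0,7) succ=(0,0) retry=(0,0))
2 | B LOAD | counter=7 r=(0,7) succ=(0,0) retry=(0,0)
3 | A LOAD | counter=7 r=(7,7) succ=(0,0) retry=(0,0)
4 | B LOAD | counter=7 r=(7,7) succ=(0,0) retry=(0,0)
5 | B CAS | counter=8 r=(7,7) succ=(0,1) retry=(0,0)
6 | A CAS | counter=8 r=(7,7) succ=(0,1) retry=(1,0)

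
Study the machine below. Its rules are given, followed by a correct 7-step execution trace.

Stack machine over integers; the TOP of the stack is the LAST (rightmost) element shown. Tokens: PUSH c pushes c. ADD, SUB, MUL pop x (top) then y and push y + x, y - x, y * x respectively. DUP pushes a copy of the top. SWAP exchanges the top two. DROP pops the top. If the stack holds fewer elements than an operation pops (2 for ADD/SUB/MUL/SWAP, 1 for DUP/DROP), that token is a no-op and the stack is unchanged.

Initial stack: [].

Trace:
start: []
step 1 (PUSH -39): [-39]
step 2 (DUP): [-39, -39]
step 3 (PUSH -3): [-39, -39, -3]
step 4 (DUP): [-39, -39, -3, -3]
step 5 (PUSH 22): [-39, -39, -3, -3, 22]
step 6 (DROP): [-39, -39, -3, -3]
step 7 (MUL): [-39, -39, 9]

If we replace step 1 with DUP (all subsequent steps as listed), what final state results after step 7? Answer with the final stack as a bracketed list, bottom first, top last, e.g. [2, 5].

[9]

(re-executing from step 1 with the substitution; state before step 1: [])
step 1 (DUP): []
step 2 (DUP): []
step 3 (PUSH -3): [-3]
step 4 (DUP): [-3, -3]
step 5 (PUSH 22): [-3, -3, 22]
step 6 (DROP): [-3, -3]
step 7 (MUL): [9]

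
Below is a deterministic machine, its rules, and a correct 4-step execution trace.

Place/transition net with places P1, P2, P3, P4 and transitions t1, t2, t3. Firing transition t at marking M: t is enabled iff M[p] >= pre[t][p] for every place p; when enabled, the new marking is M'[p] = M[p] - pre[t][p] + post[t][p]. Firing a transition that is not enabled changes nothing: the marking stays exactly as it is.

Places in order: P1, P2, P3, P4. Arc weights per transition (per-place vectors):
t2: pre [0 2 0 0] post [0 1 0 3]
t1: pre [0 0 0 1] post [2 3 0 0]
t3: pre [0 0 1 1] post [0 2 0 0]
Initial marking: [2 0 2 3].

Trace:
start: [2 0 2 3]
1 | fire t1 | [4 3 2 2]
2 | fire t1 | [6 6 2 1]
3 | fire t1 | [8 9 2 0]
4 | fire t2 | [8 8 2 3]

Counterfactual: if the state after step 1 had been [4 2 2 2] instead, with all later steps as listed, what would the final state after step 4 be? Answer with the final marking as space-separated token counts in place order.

8 7 2 3

state after step 1 := [4 2 2 2]
2 | fire t1 | [6 5 2 1]
3 | fire t1 | [8 8 2 0]
4 | fire t2 | [8 7 2 3]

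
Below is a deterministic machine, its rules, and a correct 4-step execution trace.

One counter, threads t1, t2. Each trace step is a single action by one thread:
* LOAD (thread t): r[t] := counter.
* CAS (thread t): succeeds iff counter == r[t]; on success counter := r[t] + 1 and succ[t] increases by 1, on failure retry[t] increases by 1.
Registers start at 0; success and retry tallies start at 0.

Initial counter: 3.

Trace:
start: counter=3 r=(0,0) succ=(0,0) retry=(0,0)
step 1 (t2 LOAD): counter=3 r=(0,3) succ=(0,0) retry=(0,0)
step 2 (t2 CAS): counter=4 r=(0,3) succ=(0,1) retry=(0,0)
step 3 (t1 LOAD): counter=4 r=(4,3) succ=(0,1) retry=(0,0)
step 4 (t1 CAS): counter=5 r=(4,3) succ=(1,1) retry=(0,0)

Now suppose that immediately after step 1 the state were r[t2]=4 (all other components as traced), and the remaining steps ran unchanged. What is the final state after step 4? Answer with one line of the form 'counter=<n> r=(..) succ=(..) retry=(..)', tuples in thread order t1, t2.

state after step 1 := counter=3 r=(0,4) succ=(0,0) retry=(0,0)
step 2 (t2 CAS): counter=3 r=(0,4) succ=(0,0) retry=(0,1)
step 3 (t1 LOAD): counter=3 r=(3,4) succ=(0,0) retry=(0,1)
step 4 (t1 CAS): counter=4 r=(3,4) succ=(1,0) retry=(0,1)

counter=4 r=(3,4) succ=(1,0) retry=(0,1)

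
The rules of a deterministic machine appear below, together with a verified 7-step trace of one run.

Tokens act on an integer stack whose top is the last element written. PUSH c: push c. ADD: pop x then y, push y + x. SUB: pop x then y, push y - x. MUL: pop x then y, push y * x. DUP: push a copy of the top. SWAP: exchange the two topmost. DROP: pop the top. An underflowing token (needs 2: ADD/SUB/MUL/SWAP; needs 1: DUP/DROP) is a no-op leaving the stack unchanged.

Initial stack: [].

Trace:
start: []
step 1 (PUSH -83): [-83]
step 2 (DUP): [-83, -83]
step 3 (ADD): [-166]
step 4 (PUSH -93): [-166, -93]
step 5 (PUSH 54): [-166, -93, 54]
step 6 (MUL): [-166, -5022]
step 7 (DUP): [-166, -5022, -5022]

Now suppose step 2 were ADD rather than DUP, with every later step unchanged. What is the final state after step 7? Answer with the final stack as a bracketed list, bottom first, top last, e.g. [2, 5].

[-83, -5022, -5022]

(re-executing from step 2 with the substitution; state before step 2: [-83])
step 2 (ADD): [-83]
step 3 (ADD): [-83]
step 4 (PUSH -93): [-83, -93]
step 5 (PUSH 54): [-83, -93, 54]
step 6 (MUL): [-83, -5022]
step 7 (DUP): [-83, -5022, -5022]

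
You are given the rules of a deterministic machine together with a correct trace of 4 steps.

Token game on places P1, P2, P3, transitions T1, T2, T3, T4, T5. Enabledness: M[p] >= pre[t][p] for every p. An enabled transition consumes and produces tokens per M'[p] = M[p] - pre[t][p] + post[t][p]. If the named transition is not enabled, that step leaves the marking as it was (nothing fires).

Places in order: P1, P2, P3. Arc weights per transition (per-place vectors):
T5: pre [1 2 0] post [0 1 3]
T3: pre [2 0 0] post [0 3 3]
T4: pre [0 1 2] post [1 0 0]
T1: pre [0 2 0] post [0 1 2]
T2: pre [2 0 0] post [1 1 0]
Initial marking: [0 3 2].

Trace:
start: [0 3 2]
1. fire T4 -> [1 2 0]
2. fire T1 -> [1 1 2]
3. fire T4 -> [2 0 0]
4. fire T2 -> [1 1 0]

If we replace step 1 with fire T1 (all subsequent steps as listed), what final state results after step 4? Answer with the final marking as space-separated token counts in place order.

(re-executing from step 1 with the substitution; state before step 1: [0 3 2])
1. fire T1 -> [0 2 4]
2. fire T1 -> [0 1 6]
3. fire T4 -> [1 0 4]
4. fire T2 -> [1 0 4]

1 0 4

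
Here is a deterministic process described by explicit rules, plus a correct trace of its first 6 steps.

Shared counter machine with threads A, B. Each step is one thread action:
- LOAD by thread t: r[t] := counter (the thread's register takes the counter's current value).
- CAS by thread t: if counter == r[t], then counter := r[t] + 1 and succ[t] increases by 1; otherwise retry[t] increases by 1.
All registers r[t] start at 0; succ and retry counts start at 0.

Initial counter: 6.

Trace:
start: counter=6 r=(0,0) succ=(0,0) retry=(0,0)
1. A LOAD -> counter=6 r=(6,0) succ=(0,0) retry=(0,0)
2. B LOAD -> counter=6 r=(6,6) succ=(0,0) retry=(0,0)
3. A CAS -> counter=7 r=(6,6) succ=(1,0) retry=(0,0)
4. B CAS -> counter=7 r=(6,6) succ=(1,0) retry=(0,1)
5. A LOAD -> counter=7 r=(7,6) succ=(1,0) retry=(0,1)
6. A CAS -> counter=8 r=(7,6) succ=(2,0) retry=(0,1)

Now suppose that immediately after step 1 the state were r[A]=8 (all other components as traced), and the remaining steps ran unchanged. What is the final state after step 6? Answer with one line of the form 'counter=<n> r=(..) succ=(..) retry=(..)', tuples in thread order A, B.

state after step 1 := counter=6 r=(8,0) succ=(0,0) retry=(0,0)
2. B LOAD -> counter=6 r=(8,6) succ=(0,0) retry=(0,0)
3. A CAS -> counter=6 r=(8,6) succ=(0,0) retry=(1,0)
4. B CAS -> counter=7 r=(8,6) succ=(0,1) retry=(1,0)
5. A LOAD -> counter=7 r=(7,6) succ=(0,1) retry=(1,0)
6. A CAS -> counter=8 r=(7,6) succ=(1,1) retry=(1,0)

counter=8 r=(7,6) succ=(1,1) retry=(1,0)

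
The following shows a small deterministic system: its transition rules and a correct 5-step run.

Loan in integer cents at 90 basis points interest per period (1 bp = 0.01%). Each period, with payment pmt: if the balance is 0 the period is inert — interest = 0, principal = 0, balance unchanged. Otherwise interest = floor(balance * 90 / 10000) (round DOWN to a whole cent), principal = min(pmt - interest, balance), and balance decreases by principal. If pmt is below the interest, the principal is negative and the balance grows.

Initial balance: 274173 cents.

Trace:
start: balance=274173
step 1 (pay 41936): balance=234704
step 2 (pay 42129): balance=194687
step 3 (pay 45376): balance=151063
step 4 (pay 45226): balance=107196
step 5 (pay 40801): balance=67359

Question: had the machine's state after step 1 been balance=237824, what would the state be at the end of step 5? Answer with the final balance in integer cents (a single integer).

state after step 1 := balance=237824
step 2 (pay 42129): balance=197835
step 3 (pay 45376): balance=154239
step 4 (pay 45226): balance=110401
step 5 (pay 40801): balance=70593

70593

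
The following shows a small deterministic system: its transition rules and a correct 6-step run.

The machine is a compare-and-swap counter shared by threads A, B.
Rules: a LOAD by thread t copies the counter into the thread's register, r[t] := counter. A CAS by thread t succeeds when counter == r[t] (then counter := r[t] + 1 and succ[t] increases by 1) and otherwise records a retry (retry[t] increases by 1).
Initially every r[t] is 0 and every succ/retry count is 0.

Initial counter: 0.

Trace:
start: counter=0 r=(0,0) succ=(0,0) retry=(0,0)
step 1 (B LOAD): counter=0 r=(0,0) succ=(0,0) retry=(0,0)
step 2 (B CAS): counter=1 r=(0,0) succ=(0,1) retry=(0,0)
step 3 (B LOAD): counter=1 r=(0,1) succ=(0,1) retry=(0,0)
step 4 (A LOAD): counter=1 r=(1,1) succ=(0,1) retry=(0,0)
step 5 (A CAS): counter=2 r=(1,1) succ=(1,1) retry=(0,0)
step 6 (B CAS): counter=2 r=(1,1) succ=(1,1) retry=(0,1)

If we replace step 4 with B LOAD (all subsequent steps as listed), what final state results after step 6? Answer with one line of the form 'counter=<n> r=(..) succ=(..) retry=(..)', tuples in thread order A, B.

counter=2 r=(0,1) succ=(0,2) retry=(1,0)

(re-executing from step 4 with the substitution; state before step 4: counter=1 r=(0,1) succ=(0,1) retry=(0,0))
step 4 (B LOAD): counter=1 r=(0,1) succ=(0,1) retry=(0,0)
step 5 (A CAS): counter=1 r=(0,1) succ=(0,1) retry=(1,0)
step 6 (B CAS): counter=2 r=(0,1) succ=(0,2) retry=(1,0)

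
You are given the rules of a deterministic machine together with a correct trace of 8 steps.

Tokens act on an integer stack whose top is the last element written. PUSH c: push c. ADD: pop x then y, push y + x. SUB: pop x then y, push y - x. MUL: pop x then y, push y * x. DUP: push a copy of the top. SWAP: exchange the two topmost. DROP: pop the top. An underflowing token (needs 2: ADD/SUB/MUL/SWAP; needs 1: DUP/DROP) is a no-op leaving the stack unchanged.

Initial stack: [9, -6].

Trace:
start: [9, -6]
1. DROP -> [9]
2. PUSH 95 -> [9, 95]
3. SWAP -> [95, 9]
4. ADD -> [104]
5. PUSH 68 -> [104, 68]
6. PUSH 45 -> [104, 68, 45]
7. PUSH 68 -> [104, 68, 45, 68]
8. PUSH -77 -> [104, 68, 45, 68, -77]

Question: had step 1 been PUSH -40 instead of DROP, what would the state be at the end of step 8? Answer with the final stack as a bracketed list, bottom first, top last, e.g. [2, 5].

(re-executing from step 1 with the substitution; state before step 1: [9, -6])
1. PUSH -40 -> [9, -6, -40]
2. PUSH 95 -> [9, -6, -40, 95]
3. SWAP -> [9, -6, 95, -40]
4. ADD -> [9, -6, 55]
5. PUSH 68 -> [9, -6, 55, 68]
6. PUSH 45 -> [9, -6, 55, 68, 45]
7. PUSH 68 -> [9, -6, 55, 68, 45, 68]
8. PUSH -77 -> [9, -6, 55, 68, 45, 68, -77]

[9, -6, 55, 68, 45, 68, -77]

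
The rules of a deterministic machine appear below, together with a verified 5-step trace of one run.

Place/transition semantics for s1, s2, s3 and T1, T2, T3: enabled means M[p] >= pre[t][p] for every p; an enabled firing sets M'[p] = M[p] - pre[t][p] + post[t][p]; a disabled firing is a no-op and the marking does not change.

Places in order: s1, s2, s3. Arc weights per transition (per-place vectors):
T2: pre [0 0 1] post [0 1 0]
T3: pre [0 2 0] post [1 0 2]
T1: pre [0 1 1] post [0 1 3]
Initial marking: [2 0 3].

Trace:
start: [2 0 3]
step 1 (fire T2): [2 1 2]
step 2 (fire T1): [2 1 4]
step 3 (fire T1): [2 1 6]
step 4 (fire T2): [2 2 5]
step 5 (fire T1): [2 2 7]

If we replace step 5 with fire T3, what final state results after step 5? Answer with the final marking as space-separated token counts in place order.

3 0 7

(re-executing from step 5 with the substitution; state before step 5: [2 2 5])
step 5 (fire T3): [3 0 7]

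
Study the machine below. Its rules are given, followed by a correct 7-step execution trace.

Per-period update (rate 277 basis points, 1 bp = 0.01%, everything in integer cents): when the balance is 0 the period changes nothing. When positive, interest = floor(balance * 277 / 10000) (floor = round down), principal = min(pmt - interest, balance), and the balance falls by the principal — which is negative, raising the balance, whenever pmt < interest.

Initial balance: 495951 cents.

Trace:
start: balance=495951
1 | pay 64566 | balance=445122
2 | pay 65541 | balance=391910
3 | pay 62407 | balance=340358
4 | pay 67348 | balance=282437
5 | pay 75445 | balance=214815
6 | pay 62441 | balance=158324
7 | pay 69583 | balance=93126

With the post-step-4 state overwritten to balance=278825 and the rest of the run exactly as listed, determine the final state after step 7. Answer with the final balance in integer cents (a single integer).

89205

state after step 4 := balance=278825
5 | pay 75445 | balance=211103
6 | pay 62441 | balance=154509
7 | pay 69583 | balance=89205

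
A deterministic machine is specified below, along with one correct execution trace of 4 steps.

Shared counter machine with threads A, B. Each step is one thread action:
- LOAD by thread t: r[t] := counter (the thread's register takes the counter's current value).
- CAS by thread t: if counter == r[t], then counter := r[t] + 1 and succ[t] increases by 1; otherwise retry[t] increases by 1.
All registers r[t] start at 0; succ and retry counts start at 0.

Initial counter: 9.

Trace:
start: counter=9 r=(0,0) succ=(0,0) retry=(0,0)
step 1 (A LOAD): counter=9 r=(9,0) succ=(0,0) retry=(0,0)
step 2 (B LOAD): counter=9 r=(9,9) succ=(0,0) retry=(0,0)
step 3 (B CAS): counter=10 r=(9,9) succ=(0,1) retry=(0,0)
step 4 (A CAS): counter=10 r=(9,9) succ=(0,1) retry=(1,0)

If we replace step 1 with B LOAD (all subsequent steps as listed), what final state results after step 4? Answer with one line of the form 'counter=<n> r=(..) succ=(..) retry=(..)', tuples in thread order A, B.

(re-executing from step 1 with the substitution; state before step 1: counter=9 r=(0,0) succ=(0,0) retry=(0,0))
step 1 (B LOAD): counter=9 r=(0,9) succ=(0,0) retry=(0,0)
step 2 (B LOAD): counter=9 r=(0,9) succ=(0,0) retry=(0,0)
step 3 (B CAS): counter=10 r=(0,9) succ=(0,1) retry=(0,0)
step 4 (A CAS): counter=10 r=(0,9) succ=(0,1) retry=(1,0)

counter=10 r=(0,9) succ=(0,1) retry=(1,0)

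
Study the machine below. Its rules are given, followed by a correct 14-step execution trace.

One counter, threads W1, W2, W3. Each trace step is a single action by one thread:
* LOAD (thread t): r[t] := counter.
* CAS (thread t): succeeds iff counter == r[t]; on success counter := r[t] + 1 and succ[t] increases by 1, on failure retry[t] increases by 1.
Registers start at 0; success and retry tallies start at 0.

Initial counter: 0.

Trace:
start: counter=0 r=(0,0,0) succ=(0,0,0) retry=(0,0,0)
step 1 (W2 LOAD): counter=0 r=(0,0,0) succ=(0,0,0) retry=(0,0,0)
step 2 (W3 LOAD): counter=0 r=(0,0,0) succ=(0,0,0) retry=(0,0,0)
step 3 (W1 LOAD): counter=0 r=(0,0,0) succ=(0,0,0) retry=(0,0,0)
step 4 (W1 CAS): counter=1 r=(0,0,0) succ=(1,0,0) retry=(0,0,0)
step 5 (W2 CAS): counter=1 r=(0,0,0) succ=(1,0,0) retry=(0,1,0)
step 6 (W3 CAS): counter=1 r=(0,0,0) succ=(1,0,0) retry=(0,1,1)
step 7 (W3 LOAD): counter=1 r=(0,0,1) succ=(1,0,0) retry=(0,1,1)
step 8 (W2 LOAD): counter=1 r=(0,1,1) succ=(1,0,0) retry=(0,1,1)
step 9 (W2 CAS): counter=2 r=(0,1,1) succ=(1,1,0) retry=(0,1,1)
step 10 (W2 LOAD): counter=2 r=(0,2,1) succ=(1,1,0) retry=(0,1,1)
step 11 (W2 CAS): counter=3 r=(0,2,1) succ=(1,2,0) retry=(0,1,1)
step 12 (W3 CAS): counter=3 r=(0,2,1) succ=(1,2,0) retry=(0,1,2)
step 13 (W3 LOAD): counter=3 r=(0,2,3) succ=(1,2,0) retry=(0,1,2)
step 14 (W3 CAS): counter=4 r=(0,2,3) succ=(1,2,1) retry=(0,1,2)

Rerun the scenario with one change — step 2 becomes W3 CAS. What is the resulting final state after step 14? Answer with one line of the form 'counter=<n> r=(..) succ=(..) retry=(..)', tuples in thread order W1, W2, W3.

(re-executing from step 2 with the substitution; state before step 2: counter=0 r=(0,0,0) succ=(0,0,0) retry=(0,0,0))
step 2 (W3 CAS): counter=1 r=(0,0,0) succ=(0,0,1) retry=(0,0,0)
step 3 (W1 LOAD): counter=1 r=(1,0,0) succ=(0,0,1) retry=(0,0,0)
step 4 (W1 CAS): counter=2 r=(1,0,0) succ=(1,0,1) retry=(0,0,0)
step 5 (W2 CAS): counter=2 r=(1,0,0) succ=(1,0,1) retry=(0,1,0)
step 6 (W3 CAS): counter=2 r=(1,0,0) succ=(1,0,1) retry=(0,1,1)
step 7 (W3 LOAD): counter=2 r=(1,0,2) succ=(1,0,1) retry=(0,1,1)
step 8 (W2 LOAD): counter=2 r=(1,2,2) succ=(1,0,1) retry=(0,1,1)
step 9 (W2 CAS): counter=3 r=(1,2,2) succ=(1,1,1) retry=(0,1,1)
step 10 (W2 LOAD): counter=3 r=(1,3,2) succ=(1,1,1) retry=(0,1,1)
step 11 (W2 CAS): counter=4 r=(1,3,2) succ=(1,2,1) retry=(0,1,1)
step 12 (W3 CAS): counter=4 r=(1,3,2) succ=(1,2,1) retry=(0,1,2)
step 13 (W3 LOAD): counter=4 r=(1,3,4) succ=(1,2,1) retry=(0,1,2)
step 14 (W3 CAS): counter=5 r=(1,3,4) succ=(1,2,2) retry=(0,1,2)

counter=5 r=(1,3,4) succ=(1,2,2) retry=(0,1,2)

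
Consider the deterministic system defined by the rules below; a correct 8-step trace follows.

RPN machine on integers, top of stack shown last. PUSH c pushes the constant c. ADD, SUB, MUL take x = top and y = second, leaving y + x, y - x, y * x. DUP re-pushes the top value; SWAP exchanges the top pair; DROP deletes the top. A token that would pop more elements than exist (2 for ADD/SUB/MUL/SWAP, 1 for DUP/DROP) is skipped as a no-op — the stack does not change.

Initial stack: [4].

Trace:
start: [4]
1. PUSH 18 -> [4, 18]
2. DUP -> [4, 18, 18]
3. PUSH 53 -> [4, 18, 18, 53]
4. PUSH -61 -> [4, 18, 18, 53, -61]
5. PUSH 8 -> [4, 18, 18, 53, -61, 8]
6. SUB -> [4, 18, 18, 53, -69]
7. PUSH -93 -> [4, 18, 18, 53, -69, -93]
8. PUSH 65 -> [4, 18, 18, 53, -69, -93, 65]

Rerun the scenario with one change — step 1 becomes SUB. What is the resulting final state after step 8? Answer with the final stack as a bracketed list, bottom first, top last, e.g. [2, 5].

[4, 4, 53, -69, -93, 65]

(re-executing from step 1 with the substitution; state before step 1: [4])
1. SUB -> [4]
2. DUP -> [4, 4]
3. PUSH 53 -> [4, 4, 53]
4. PUSH -61 -> [4, 4, 53, -61]
5. PUSH 8 -> [4, 4, 53, -61, 8]
6. SUB -> [4, 4, 53, -69]
7. PUSH -93 -> [4, 4, 53, -69, -93]
8. PUSH 65 -> [4, 4, 53, -69, -93, 65]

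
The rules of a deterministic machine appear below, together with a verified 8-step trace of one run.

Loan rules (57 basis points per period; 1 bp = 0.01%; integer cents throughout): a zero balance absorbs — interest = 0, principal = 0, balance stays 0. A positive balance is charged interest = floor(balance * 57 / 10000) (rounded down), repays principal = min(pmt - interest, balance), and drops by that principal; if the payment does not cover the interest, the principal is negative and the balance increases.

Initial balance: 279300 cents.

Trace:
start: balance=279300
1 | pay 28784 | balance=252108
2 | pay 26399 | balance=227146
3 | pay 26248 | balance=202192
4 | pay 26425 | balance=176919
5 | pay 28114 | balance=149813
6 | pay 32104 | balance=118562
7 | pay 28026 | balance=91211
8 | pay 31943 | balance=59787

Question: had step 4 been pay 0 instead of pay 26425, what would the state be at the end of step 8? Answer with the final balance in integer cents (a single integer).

(re-executing from step 4 with the substitution; state before step 4: balance=202192)
4 | pay 0 | balance=203344
5 | pay 28114 | balance=176389
6 | pay 32104 | balance=145290
7 | pay 28026 | balance=118092
8 | pay 31943 | balance=86822

86822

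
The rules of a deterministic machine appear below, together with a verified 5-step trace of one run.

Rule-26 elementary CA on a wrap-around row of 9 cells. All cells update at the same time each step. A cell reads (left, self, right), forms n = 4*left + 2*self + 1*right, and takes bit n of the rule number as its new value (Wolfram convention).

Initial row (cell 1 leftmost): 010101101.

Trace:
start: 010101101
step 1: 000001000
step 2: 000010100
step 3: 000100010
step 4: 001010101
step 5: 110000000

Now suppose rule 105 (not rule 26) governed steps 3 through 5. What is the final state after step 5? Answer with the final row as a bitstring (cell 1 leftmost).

000011100

(re-executing steps 3..5 under rule 105; state before step 3: 000010100)
step 3: 111001001
step 4: 001000001
step 5: 000011100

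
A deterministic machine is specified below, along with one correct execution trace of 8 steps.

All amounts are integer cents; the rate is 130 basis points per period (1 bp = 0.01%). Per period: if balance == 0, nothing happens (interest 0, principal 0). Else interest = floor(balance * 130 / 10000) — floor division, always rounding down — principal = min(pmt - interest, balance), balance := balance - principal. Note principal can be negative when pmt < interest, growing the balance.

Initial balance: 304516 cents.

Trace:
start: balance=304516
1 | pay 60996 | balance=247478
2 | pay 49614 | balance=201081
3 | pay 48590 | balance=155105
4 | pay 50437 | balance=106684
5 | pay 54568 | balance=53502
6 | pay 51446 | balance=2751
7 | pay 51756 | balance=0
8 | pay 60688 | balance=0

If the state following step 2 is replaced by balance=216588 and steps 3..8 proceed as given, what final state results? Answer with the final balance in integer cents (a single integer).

state after step 2 := balance=216588
3 | pay 48590 | balance=170813
4 | pay 50437 | balance=122596
5 | pay 54568 | balance=69621
6 | pay 51446 | balance=19080
7 | pay 51756 | balance=0
8 | pay 60688 | balance=0

0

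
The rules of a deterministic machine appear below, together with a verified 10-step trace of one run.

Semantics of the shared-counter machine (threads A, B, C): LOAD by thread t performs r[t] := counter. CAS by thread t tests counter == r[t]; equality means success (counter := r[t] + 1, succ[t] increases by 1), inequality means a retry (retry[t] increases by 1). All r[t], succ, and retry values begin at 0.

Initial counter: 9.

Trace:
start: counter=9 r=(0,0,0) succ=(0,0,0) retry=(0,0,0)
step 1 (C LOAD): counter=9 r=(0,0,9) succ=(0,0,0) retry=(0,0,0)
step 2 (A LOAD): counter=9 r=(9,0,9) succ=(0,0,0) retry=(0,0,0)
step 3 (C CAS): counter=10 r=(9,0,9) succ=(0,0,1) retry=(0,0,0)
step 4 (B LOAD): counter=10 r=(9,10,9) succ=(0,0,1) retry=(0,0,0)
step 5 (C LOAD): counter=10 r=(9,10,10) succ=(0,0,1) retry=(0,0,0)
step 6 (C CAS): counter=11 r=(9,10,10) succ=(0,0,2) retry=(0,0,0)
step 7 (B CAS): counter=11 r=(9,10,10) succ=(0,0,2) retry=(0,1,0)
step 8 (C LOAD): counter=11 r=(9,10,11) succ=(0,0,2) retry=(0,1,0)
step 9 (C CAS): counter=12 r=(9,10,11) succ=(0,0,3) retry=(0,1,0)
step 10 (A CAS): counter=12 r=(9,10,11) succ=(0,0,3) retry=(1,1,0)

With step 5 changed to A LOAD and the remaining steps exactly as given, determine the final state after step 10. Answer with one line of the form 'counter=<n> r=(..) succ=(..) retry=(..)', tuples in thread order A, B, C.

(re-executing from step 5 with the substitution; state before step 5: counter=10 r=(9,10,9) succ=(0,0,1) retry=(0,0,0))
step 5 (A LOAD): counter=10 r=(10,10,9) succ=(0,0,1) retry=(0,0,0)
step 6 (C CAS): counter=10 r=(10,10,9) succ=(0,0,1) retry=(0,0,1)
step 7 (B CAS): counter=11 r=(10,10,9) succ=(0,1,1) retry=(0,0,1)
step 8 (C LOAD): counter=11 r=(10,10,11) succ=(0,1,1) retry=(0,0,1)
step 9 (C CAS): counter=12 r=(10,10,11) succ=(0,1,2) retry=(0,0,1)
step 10 (A CAS): counter=12 r=(10,10,11) succ=(0,1,2) retry=(1,0,1)

counter=12 r=(10,10,11) succ=(0,1,2) retry=(1,0,1)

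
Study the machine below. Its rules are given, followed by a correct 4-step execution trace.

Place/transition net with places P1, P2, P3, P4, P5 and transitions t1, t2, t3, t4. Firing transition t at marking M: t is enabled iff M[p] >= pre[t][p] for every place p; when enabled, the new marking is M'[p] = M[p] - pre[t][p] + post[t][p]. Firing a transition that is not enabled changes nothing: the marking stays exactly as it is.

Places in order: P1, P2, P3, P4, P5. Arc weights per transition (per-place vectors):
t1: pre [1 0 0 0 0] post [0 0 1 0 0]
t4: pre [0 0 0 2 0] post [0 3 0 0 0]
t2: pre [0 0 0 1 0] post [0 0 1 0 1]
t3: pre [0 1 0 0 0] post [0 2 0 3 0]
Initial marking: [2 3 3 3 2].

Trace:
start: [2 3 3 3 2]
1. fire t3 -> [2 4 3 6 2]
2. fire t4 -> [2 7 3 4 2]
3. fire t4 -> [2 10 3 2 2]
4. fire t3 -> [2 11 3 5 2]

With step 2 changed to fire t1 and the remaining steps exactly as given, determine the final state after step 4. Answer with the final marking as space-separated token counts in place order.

1 8 4 7 2

(re-executing from step 2 with the substitution; state before step 2: [2 4 3 6 2])
2. fire t1 -> [1 4 4 6 2]
3. fire t4 -> [1 7 4 4 2]
4. fire t3 -> [1 8 4 7 2]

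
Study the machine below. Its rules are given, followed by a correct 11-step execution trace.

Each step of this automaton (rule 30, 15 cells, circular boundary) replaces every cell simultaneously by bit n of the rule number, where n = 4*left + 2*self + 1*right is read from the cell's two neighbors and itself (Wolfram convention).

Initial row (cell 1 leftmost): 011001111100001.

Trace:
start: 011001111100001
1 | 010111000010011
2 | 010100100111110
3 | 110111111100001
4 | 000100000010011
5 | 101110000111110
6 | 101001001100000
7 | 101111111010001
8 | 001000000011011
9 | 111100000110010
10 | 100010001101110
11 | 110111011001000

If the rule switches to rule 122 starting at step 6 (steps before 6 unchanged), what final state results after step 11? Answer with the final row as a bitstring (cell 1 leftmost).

(re-executing steps 6..11 under rule 122; state before step 6: 101110000111110)
6 | 011011001100011
7 | 111111111110111
8 | 000000000011100
9 | 000000000110110
10 | 000000001111111
11 | 100000011000001

100000011000001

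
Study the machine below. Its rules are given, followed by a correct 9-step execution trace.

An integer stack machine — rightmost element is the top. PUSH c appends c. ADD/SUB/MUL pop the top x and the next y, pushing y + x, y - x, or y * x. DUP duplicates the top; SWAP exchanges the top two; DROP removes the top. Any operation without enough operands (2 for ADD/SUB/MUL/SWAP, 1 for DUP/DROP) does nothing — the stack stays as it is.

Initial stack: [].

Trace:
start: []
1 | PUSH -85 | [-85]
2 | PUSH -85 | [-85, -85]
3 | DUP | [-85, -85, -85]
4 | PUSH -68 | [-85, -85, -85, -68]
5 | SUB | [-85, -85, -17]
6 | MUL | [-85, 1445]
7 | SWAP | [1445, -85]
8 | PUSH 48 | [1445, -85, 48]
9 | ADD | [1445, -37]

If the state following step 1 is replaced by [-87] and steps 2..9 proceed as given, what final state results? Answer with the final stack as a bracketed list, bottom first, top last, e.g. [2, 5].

state after step 1 := [-87]
2 | PUSH -85 | [-87, -85]
3 | DUP | [-87, -85, -85]
4 | PUSH -68 | [-87, -85, -85, -68]
5 | SUB | [-87, -85, -17]
6 | MUL | [-87, 1445]
7 | SWAP | [1445, -87]
8 | PUSH 48 | [1445, -87, 48]
9 | ADD | [1445, -39]

[1445, -39]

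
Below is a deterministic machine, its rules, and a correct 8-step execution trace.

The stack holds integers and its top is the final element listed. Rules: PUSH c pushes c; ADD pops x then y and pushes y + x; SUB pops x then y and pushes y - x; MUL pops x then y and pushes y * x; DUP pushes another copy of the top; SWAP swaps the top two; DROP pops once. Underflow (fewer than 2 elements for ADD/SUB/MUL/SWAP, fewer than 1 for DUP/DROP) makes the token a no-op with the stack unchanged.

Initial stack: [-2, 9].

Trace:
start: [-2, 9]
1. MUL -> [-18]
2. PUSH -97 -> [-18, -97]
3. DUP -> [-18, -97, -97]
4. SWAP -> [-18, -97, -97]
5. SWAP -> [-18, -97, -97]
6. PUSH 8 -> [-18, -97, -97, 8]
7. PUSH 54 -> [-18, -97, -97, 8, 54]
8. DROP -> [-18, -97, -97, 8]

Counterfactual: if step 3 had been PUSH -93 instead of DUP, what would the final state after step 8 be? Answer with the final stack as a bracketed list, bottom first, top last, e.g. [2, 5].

(re-executing from step 3 with the substitution; state before step 3: [-18, -97])
3. PUSH -93 -> [-18, -97, -93]
4. SWAP -> [-18, -93, -97]
5. SWAP -> [-18, -97, -93]
6. PUSH 8 -> [-18, -97, -93, 8]
7. PUSH 54 -> [-18, -97, -93, 8, 54]
8. DROP -> [-18, -97, -93, 8]

[-18, -97, -93, 8]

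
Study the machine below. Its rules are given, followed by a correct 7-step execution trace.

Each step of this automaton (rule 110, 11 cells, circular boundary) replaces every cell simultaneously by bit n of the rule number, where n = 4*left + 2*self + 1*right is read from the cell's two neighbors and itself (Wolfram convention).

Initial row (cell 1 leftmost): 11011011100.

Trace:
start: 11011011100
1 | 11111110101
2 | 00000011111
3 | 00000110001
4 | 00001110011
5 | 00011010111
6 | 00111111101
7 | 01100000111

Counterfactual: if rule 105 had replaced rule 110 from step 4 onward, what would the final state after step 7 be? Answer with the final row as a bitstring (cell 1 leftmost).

01110100010

(re-executing steps 4..7 under rule 105; state before step 4: 00000110001)
4 | 01110110100
5 | 01011111001
6 | 10110001000
7 | 01110100010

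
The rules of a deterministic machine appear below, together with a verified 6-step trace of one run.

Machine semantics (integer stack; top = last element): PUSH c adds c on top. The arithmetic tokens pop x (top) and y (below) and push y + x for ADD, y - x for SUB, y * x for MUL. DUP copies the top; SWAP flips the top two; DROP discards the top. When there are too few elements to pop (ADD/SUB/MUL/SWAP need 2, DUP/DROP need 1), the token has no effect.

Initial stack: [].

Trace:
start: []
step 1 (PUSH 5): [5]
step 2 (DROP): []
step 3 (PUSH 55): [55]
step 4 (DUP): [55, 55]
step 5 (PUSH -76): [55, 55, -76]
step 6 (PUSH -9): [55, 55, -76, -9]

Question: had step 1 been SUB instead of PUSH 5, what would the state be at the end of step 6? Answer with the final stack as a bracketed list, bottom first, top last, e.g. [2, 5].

(re-executing from step 1 with the substitution; state before step 1: [])
step 1 (SUB): []
step 2 (DROP): []
step 3 (PUSH 55): [55]
step 4 (DUP): [55, 55]
step 5 (PUSH -76): [55, 55, -76]
step 6 (PUSH -9): [55, 55, -76, -9]

[55, 55, -76, -9]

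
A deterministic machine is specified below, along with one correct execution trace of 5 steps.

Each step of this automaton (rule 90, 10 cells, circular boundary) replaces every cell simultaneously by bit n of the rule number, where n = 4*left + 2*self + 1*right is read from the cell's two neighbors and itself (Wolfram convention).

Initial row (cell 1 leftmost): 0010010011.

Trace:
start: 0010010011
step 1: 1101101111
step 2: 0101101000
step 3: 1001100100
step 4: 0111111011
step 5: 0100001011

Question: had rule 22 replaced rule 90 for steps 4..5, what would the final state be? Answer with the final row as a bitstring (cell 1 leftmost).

(re-executing steps 4..5 under rule 22; state before step 4: 1001100100)
step 4: 1110011111
step 5: 0001100000

0001100000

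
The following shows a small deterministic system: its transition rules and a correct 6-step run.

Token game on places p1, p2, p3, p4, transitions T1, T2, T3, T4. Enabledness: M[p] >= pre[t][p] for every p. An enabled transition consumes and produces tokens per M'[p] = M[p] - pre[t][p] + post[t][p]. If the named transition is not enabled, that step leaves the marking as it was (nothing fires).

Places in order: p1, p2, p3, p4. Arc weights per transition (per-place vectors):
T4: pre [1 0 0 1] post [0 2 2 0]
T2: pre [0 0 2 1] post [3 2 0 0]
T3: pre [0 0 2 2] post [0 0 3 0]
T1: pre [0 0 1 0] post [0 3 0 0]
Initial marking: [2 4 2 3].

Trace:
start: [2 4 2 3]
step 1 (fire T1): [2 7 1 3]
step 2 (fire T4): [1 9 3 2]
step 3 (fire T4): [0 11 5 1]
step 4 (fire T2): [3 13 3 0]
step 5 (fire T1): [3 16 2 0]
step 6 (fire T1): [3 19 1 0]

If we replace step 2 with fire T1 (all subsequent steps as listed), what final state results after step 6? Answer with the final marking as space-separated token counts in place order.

(re-executing from step 2 with the substitution; state before step 2: [2 7 1 3])
step 2 (fire T1): [2 10 0 3]
step 3 (fire T4): [1 12 2 2]
step 4 (fire T2): [4 14 0 1]
step 5 (fire T1): [4 14 0 1]
step 6 (fire T1): [4 14 0 1]

4 14 0 1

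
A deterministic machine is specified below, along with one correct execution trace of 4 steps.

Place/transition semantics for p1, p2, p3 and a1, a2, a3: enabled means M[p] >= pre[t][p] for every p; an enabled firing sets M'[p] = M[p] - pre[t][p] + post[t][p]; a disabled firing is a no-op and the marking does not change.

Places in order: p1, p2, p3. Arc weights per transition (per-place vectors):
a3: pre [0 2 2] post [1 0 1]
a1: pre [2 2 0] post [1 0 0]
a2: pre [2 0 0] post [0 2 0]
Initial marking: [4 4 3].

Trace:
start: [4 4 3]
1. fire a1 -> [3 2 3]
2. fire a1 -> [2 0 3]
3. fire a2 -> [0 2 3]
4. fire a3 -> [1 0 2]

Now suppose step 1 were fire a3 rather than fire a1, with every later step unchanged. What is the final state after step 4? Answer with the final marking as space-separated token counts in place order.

(re-executing from step 1 with the substitution; state before step 1: [4 4 3])
1. fire a3 -> [5 2 2]
2. fire a1 -> [4 0 2]
3. fire a2 -> [2 2 2]
4. fire a3 -> [3 0 1]

3 0 1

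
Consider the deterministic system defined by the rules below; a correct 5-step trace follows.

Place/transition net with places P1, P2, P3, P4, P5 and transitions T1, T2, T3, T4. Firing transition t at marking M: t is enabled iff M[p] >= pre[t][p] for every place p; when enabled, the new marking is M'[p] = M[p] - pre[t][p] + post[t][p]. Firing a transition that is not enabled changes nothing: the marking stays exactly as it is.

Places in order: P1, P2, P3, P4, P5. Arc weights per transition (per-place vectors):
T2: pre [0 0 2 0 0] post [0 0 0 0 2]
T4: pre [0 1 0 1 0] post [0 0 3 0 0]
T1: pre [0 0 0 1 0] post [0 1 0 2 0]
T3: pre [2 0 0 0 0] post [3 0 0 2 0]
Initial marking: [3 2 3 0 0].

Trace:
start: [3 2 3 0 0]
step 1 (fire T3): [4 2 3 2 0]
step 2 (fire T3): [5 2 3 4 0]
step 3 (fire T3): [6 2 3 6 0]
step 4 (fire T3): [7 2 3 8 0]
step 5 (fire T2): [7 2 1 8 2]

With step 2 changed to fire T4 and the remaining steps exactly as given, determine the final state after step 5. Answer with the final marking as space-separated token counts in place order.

6 1 4 5 2

(re-executing from step 2 with the substitution; state before step 2: [4 2 3 2 0])
step 2 (fire T4): [4 1 6 1 0]
step 3 (fire T3): [5 1 6 3 0]
step 4 (fire T3): [6 1 6 5 0]
step 5 (fire T2): [6 1 4 5 2]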